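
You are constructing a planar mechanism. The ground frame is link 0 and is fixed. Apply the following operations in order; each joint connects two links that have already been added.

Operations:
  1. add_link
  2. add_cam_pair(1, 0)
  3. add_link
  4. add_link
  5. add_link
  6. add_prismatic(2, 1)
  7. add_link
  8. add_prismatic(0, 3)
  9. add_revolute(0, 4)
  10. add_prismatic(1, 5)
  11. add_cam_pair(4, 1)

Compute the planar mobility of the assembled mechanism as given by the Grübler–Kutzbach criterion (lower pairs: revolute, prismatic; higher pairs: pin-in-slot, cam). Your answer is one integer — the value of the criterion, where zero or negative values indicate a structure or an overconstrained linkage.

M = 5

ground; <1,0,0>
#1 <2,0,0>
C:1↔0 J2 <2,0,1>
#2 <3,0,1>
#3 <4,0,1>
#4 <5,0,1>
P:2↔1 J1 <5,1,1>
#5 <6,1,1>
P:0↔3 J1 <6,2,1>
R:0↔4 J1 <6,3,1>
P:1↔5 J1 <6,4,1>
C:4↔1 J2 <6,4,2>
3×5 − 2×4 − 1×2 = 5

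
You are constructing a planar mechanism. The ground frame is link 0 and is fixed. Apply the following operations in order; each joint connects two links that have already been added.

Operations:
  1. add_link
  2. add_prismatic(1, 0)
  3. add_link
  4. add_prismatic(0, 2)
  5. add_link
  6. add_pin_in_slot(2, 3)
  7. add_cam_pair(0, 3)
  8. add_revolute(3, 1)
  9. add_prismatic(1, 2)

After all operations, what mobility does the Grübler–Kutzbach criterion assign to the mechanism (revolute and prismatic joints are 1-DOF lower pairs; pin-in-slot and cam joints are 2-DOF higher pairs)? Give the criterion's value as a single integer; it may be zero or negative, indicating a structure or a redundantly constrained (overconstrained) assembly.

M = -1

(L,J1,J2)=(1,0,0); link0 fixed
link1: (2,0,0)
P 1-0 [J1]: (2,1,0)
link2: (3,1,0)
P 0-2 [J1]: (3,2,0)
link3: (4,2,0)
PS 2-3 [J2]: (4,2,1)
C 0-3 [J2]: (4,2,2)
R 3-1 [J1]: (4,3,2)
P 1-2 [J1]: (4,4,2)
Grübler: 3·3 − 2·4 − 2 = -1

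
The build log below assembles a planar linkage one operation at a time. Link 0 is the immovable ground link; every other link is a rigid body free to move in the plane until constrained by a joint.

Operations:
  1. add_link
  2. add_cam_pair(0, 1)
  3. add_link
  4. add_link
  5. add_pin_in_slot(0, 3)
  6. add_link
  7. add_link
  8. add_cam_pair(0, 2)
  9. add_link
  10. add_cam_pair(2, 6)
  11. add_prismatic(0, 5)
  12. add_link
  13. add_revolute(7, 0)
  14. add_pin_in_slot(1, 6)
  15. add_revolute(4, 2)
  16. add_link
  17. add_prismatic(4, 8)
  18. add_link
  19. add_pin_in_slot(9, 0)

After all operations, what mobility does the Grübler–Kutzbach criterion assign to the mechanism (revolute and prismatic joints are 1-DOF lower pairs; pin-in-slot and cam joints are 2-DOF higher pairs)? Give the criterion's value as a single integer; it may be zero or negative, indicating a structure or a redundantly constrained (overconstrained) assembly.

ground; <1,0,0>
#1 <2,0,0>
C:0↔1 J2 <2,0,1>
#2 <3,0,1>
#3 <4,0,1>
PS:0↔3 J2 <4,0,2>
#4 <5,0,2>
#5 <6,0,2>
C:0↔2 J2 <6,0,3>
#6 <7,0,3>
C:2↔6 J2 <7,0,4>
P:0↔5 J1 <7,1,4>
#7 <8,1,4>
R:7↔0 J1 <8,2,4>
PS:1↔6 J2 <8,2,5>
R:4↔2 J1 <8,3,5>
#8 <9,3,5>
P:4↔8 J1 <9,4,5>
#9 <10,4,5>
PS:9↔0 J2 <10,4,6>
3×9 − 2×4 − 1×6 = 13

M = 13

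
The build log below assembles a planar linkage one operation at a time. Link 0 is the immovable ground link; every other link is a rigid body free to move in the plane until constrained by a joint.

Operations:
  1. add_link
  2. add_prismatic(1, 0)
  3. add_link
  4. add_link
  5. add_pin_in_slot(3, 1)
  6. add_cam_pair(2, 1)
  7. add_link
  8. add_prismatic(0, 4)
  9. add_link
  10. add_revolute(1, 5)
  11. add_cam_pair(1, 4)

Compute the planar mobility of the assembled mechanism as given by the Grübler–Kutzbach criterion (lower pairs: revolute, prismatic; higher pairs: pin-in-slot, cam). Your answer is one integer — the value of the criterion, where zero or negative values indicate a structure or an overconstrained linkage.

link 0 = ground. State L|J1|J2 = 1|0|0
+link1  2|0|0
P(1,0) f=1→J1  2|1|0
+link2  3|1|0
+link3  4|1|0
PS(3,1) f=2→J2  4|1|1
C(2,1) f=2→J2  4|1|2
+link4  5|1|2
P(0,4) f=1→J1  5|2|2
+link5  6|2|2
R(1,5) f=1→J1  6|3|2
C(1,4) f=2→J2  6|3|3
M = 3(6−1)−2·3−3 = 15−6−3 = 6

M = 6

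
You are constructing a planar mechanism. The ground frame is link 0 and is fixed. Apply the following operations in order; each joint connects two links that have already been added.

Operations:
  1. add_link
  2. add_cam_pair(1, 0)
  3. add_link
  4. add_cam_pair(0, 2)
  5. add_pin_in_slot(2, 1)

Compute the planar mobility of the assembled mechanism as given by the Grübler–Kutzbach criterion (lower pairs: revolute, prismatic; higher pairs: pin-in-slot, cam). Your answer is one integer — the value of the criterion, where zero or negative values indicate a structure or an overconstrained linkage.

M = 3

ground; <1,0,0>
#1 <2,0,0>
C:1↔0 J2 <2,0,1>
#2 <3,0,1>
C:0↔2 J2 <3,0,2>
PS:2↔1 J2 <3,0,3>
3×2 − 2×0 − 1×3 = 3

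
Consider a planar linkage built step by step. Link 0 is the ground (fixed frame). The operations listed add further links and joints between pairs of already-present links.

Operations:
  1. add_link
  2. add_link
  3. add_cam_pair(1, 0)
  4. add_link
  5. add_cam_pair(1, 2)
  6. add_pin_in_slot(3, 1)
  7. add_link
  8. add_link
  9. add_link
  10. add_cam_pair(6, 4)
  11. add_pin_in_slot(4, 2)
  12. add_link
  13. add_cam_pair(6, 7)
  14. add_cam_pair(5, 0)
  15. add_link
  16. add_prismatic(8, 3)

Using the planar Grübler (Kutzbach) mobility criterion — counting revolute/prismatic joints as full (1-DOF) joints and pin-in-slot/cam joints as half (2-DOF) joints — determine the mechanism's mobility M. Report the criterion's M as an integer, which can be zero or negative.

(L,J1,J2)=(1,0,0); link0 fixed
link1: (2,0,0)
link2: (3,0,0)
C 1-0 [J2]: (3,0,1)
link3: (4,0,1)
C 1-2 [J2]: (4,0,2)
PS 3-1 [J2]: (4,0,3)
link4: (5,0,3)
link5: (6,0,3)
link6: (7,0,3)
C 6-4 [J2]: (7,0,4)
PS 4-2 [J2]: (7,0,5)
link7: (8,0,5)
C 6-7 [J2]: (8,0,6)
C 5-0 [J2]: (8,0,7)
link8: (9,0,7)
P 8-3 [J1]: (9,1,7)
Grübler: 3·8 − 2·1 − 7 = 15

M = 15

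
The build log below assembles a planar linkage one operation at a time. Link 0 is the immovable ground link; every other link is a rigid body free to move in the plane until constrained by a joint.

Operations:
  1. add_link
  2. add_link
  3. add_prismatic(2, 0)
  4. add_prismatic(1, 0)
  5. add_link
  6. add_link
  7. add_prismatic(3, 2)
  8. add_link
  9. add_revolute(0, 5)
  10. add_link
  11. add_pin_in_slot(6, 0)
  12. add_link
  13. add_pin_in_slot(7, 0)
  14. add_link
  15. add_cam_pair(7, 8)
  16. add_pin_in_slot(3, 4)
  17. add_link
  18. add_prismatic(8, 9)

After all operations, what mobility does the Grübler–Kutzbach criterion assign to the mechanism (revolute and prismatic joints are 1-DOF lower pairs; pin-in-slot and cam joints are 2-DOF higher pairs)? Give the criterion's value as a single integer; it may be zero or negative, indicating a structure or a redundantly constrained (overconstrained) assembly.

ground; <1,0,0>
#1 <2,0,0>
#2 <3,0,0>
P:2↔0 J1 <3,1,0>
P:1↔0 J1 <3,2,0>
#3 <4,2,0>
#4 <5,2,0>
P:3↔2 J1 <5,3,0>
#5 <6,3,0>
R:0↔5 J1 <6,4,0>
#6 <7,4,0>
PS:6↔0 J2 <7,4,1>
#7 <8,4,1>
PS:7↔0 J2 <8,4,2>
#8 <9,4,2>
C:7↔8 J2 <9,4,3>
PS:3↔4 J2 <9,4,4>
#9 <10,4,4>
P:8↔9 J1 <10,5,4>
3×9 − 2×5 − 1×4 = 13

M = 13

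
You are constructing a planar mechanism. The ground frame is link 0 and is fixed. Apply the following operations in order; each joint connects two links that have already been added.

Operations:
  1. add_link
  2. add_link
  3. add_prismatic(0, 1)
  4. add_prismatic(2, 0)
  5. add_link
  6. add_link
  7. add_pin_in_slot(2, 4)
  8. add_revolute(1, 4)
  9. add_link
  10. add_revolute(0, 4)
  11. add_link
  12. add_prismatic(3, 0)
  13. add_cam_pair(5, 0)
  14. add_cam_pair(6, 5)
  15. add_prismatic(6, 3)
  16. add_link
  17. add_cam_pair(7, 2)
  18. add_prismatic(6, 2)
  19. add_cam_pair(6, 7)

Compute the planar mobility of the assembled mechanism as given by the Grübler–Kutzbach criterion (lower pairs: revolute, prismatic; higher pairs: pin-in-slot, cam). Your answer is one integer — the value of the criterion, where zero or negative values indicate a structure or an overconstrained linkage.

M = 2

ground; <1,0,0>
#1 <2,0,0>
#2 <3,0,0>
P:0↔1 J1 <3,1,0>
P:2↔0 J1 <3,2,0>
#3 <4,2,0>
#4 <5,2,0>
PS:2↔4 J2 <5,2,1>
R:1↔4 J1 <5,3,1>
#5 <6,3,1>
R:0↔4 J1 <6,4,1>
#6 <7,4,1>
P:3↔0 J1 <7,5,1>
C:5↔0 J2 <7,5,2>
C:6↔5 J2 <7,5,3>
P:6↔3 J1 <7,6,3>
#7 <8,6,3>
C:7↔2 J2 <8,6,4>
P:6↔2 J1 <8,7,4>
C:6↔7 J2 <8,7,5>
3×7 − 2×7 − 1×5 = 2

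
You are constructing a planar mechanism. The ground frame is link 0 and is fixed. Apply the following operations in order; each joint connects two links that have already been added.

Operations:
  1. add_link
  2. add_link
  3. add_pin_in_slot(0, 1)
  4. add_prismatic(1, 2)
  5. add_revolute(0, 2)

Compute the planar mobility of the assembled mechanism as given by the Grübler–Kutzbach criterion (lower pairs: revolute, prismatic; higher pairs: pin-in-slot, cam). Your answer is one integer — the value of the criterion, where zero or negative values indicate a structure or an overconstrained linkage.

M = 1

ground; <1,0,0>
#1 <2,0,0>
#2 <3,0,0>
PS:0↔1 J2 <3,0,1>
P:1↔2 J1 <3,1,1>
R:0↔2 J1 <3,2,1>
3×2 − 2×2 − 1×1 = 1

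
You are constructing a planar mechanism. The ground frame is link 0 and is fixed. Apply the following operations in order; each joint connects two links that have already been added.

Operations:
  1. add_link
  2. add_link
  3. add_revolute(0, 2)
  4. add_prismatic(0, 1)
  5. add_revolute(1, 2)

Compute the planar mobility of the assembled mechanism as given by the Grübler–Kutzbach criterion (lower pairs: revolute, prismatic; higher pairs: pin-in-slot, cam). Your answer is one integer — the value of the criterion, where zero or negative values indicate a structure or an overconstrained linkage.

M = 0

link 0 = ground. State L|J1|J2 = 1|0|0
+link1  2|0|0
+link2  3|0|0
R(0,2) f=1→J1  3|1|0
P(0,1) f=1→J1  3|2|0
R(1,2) f=1→J1  3|3|0
M = 3(3−1)−2·3−0 = 6−6−0 = 0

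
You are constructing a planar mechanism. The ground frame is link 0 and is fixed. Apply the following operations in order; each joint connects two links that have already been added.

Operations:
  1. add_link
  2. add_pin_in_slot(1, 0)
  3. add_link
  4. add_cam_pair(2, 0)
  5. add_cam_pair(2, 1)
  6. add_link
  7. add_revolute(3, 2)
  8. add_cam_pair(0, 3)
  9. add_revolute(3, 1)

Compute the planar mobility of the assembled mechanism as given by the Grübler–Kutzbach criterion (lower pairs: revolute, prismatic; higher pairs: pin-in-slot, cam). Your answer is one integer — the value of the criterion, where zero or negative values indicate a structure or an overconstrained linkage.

(L,J1,J2)=(1,0,0); link0 fixed
link1: (2,0,0)
PS 1-0 [J2]: (2,0,1)
link2: (3,0,1)
C 2-0 [J2]: (3,0,2)
C 2-1 [J2]: (3,0,3)
link3: (4,0,3)
R 3-2 [J1]: (4,1,3)
C 0-3 [J2]: (4,1,4)
R 3-1 [J1]: (4,2,4)
Grübler: 3·3 − 2·2 − 4 = 1

M = 1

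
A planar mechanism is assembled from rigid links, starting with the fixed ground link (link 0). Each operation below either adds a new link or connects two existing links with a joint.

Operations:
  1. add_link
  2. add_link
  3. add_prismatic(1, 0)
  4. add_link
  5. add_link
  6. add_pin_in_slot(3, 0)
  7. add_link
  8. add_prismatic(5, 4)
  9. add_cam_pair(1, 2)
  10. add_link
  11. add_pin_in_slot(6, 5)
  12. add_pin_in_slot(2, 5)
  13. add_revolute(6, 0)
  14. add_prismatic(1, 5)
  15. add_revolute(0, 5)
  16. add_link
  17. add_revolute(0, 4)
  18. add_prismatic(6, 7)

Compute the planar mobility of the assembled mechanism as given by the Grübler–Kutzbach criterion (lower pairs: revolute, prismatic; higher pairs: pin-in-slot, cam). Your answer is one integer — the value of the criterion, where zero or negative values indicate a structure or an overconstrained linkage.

M = 3

[1;0;0] (link 0 is ground)
L+ [2;0;0]
L+ [3;0;0]
P(1,0)∈J1 [3;1;0]
L+ [4;1;0]
L+ [5;1;0]
PS(3,0)∈J2 [5;1;1]
L+ [6;1;1]
P(5,4)∈J1 [6;2;1]
C(1,2)∈J2 [6;2;2]
L+ [7;2;2]
PS(6,5)∈J2 [7;2;3]
PS(2,5)∈J2 [7;2;4]
R(6,0)∈J1 [7;3;4]
P(1,5)∈J1 [7;4;4]
R(0,5)∈J1 [7;5;4]
L+ [8;5;4]
R(0,4)∈J1 [8;6;4]
P(6,7)∈J1 [8;7;4]
mobility = 21 − 14 − 4 = 3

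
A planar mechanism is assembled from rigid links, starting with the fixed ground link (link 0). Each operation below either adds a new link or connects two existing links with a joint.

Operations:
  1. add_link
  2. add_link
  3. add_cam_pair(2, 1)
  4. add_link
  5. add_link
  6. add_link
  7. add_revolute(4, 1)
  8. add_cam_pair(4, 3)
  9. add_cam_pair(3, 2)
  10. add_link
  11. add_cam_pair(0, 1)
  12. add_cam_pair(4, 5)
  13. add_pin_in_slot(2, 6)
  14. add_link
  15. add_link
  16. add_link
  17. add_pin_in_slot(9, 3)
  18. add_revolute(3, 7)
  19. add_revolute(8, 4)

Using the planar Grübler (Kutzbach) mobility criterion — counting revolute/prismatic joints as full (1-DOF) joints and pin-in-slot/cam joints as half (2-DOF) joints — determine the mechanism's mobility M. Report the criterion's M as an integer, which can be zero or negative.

L=1 J1=0 J2=0
add link → L=2 J1=0 J2=0
add link → L=3 J1=0 J2=0
C@2,1 dof=2 J2 → L=3 J1=0 J2=1
add link → L=4 J1=0 J2=1
add link → L=5 J1=0 J2=1
add link → L=6 J1=0 J2=1
R@4,1 dof=1 J1 → L=6 J1=1 J2=1
C@4,3 dof=2 J2 → L=6 J1=1 J2=2
C@3,2 dof=2 J2 → L=6 J1=1 J2=3
add link → L=7 J1=1 J2=3
C@0,1 dof=2 J2 → L=7 J1=1 J2=4
C@4,5 dof=2 J2 → L=7 J1=1 J2=5
PS@2,6 dof=2 J2 → L=7 J1=1 J2=6
add link → L=8 J1=1 J2=6
add link → L=9 J1=1 J2=6
add link → L=10 J1=1 J2=6
PS@9,3 dof=2 J2 → L=10 J1=1 J2=7
R@3,7 dof=1 J1 → L=10 J1=2 J2=7
R@8,4 dof=1 J1 → L=10 J1=3 J2=7
M=3(L−1)−2J1−J2=3·9−2·3−7=14

M = 14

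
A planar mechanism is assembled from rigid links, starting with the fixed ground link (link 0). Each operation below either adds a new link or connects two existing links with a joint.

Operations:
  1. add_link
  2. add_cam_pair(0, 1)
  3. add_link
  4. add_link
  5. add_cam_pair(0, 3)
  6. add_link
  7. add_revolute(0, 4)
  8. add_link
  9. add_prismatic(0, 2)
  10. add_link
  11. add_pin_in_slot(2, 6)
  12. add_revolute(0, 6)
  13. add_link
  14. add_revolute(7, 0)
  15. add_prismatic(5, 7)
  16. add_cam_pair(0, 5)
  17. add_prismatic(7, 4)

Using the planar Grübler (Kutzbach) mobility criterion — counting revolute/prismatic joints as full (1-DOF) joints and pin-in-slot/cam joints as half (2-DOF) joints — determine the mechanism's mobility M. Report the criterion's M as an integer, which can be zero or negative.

M = 5

link 0 = ground. State L|J1|J2 = 1|0|0
+link1  2|0|0
C(0,1) f=2→J2  2|0|1
+link2  3|0|1
+link3  4|0|1
C(0,3) f=2→J2  4|0|2
+link4  5|0|2
R(0,4) f=1→J1  5|1|2
+link5  6|1|2
P(0,2) f=1→J1  6|2|2
+link6  7|2|2
PS(2,6) f=2→J2  7|2|3
R(0,6) f=1→J1  7|3|3
+link7  8|3|3
R(7,0) f=1→J1  8|4|3
P(5,7) f=1→J1  8|5|3
C(0,5) f=2→J2  8|5|4
P(7,4) f=1→J1  8|6|4
M = 3(8−1)−2·6−4 = 21−12−4 = 5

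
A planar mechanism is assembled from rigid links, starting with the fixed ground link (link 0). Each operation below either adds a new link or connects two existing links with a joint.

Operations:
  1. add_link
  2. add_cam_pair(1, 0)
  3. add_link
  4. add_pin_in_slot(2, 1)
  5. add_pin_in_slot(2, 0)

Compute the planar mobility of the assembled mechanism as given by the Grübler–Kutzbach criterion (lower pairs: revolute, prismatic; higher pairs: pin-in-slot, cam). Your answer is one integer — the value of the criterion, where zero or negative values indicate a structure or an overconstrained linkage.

M = 3

[1;0;0] (link 0 is ground)
L+ [2;0;0]
C(1,0)∈J2 [2;0;1]
L+ [3;0;1]
PS(2,1)∈J2 [3;0;2]
PS(2,0)∈J2 [3;0;3]
mobility = 6 − 0 − 3 = 3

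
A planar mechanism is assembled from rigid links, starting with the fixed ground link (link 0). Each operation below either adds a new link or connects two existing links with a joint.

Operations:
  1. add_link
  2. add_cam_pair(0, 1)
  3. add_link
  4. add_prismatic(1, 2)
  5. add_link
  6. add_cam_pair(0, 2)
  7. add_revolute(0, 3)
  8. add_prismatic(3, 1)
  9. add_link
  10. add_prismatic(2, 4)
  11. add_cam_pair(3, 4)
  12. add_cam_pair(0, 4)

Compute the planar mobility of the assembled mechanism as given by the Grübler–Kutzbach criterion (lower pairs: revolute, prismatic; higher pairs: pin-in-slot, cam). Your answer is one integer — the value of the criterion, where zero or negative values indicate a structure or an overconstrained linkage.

[1;0;0] (link 0 is ground)
L+ [2;0;0]
C(0,1)∈J2 [2;0;1]
L+ [3;0;1]
P(1,2)∈J1 [3;1;1]
L+ [4;1;1]
C(0,2)∈J2 [4;1;2]
R(0,3)∈J1 [4;2;2]
P(3,1)∈J1 [4;3;2]
L+ [5;3;2]
P(2,4)∈J1 [5;4;2]
C(3,4)∈J2 [5;4;3]
C(0,4)∈J2 [5;4;4]
mobility = 12 − 8 − 4 = 0

M = 0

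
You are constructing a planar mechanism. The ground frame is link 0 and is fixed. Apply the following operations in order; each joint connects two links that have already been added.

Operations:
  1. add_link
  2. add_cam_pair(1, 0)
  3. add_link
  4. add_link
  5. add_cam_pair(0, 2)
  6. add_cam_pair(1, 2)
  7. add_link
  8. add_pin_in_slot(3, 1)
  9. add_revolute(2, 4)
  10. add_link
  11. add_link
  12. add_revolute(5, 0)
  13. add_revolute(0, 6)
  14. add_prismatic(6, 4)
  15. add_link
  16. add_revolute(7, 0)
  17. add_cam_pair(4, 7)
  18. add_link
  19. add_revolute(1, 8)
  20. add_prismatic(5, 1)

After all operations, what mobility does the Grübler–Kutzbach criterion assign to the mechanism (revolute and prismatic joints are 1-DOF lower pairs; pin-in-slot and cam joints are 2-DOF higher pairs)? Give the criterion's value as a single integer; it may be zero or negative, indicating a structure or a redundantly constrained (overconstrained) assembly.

(L,J1,J2)=(1,0,0); link0 fixed
link1: (2,0,0)
C 1-0 [J2]: (2,0,1)
link2: (3,0,1)
link3: (4,0,1)
C 0-2 [J2]: (4,0,2)
C 1-2 [J2]: (4,0,3)
link4: (5,0,3)
PS 3-1 [J2]: (5,0,4)
R 2-4 [J1]: (5,1,4)
link5: (6,1,4)
link6: (7,1,4)
R 5-0 [J1]: (7,2,4)
R 0-6 [J1]: (7,3,4)
P 6-4 [J1]: (7,4,4)
link7: (8,4,4)
R 7-0 [J1]: (8,5,4)
C 4-7 [J2]: (8,5,5)
link8: (9,5,5)
R 1-8 [J1]: (9,6,5)
P 5-1 [J1]: (9,7,5)
Grübler: 3·8 − 2·7 − 5 = 5

M = 5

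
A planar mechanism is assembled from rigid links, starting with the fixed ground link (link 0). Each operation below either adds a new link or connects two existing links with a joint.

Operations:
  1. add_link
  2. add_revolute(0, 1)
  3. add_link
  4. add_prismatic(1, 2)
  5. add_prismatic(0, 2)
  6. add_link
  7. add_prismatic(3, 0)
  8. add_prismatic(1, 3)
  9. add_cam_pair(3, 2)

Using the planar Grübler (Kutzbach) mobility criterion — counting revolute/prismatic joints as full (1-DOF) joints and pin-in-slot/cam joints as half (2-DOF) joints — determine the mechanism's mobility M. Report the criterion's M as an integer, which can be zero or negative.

M = -2

ground; <1,0,0>
#1 <2,0,0>
R:0↔1 J1 <2,1,0>
#2 <3,1,0>
P:1↔2 J1 <3,2,0>
P:0↔2 J1 <3,3,0>
#3 <4,3,0>
P:3↔0 J1 <4,4,0>
P:1↔3 J1 <4,5,0>
C:3↔2 J2 <4,5,1>
3×3 − 2×5 − 1×1 = -2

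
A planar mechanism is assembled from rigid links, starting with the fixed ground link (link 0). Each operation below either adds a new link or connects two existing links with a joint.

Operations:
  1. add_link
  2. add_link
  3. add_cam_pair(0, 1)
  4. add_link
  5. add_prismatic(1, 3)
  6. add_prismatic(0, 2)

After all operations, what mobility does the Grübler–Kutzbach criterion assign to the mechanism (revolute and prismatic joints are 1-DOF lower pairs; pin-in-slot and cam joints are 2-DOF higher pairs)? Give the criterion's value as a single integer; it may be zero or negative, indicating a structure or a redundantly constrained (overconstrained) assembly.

ground; <1,0,0>
#1 <2,0,0>
#2 <3,0,0>
C:0↔1 J2 <3,0,1>
#3 <4,0,1>
P:1↔3 J1 <4,1,1>
P:0↔2 J1 <4,2,1>
3×3 − 2×2 − 1×1 = 4

M = 4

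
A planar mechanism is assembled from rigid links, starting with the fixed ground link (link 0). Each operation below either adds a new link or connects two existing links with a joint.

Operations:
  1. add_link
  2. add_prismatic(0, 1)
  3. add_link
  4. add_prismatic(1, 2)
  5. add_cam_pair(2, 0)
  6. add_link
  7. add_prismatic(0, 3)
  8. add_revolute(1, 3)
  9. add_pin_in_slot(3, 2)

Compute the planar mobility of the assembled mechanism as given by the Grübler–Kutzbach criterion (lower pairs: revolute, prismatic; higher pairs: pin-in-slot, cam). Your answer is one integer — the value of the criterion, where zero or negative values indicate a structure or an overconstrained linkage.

ground; <1,0,0>
#1 <2,0,0>
P:0↔1 J1 <2,1,0>
#2 <3,1,0>
P:1↔2 J1 <3,2,0>
C:2↔0 J2 <3,2,1>
#3 <4,2,1>
P:0↔3 J1 <4,3,1>
R:1↔3 J1 <4,4,1>
PS:3↔2 J2 <4,4,2>
3×3 − 2×4 − 1×2 = -1

M = -1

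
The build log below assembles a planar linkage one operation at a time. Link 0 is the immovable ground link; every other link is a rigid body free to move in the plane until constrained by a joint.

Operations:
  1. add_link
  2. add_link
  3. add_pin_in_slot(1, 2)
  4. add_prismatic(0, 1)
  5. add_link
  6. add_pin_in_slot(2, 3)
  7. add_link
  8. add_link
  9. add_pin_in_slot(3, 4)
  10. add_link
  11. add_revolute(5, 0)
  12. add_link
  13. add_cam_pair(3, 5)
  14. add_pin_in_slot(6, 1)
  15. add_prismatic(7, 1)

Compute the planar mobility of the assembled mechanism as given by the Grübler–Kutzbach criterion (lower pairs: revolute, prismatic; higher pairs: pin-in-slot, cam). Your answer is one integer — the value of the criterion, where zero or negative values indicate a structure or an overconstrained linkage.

ground; <1,0,0>
#1 <2,0,0>
#2 <3,0,0>
PS:1↔2 J2 <3,0,1>
P:0↔1 J1 <3,1,1>
#3 <4,1,1>
PS:2↔3 J2 <4,1,2>
#4 <5,1,2>
#5 <6,1,2>
PS:3↔4 J2 <6,1,3>
#6 <7,1,3>
R:5↔0 J1 <7,2,3>
#7 <8,2,3>
C:3↔5 J2 <8,2,4>
PS:6↔1 J2 <8,2,5>
P:7↔1 J1 <8,3,5>
3×7 − 2×3 − 1×5 = 10

M = 10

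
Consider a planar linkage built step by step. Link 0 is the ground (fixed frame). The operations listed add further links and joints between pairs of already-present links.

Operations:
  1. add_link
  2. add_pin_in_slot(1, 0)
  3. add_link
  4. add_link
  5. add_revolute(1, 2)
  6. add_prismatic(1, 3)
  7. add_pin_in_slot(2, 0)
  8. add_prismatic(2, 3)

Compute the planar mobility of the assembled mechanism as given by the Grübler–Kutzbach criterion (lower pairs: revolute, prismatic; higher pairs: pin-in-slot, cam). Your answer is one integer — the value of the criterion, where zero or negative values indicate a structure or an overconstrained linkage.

[1;0;0] (link 0 is ground)
L+ [2;0;0]
PS(1,0)∈J2 [2;0;1]
L+ [3;0;1]
L+ [4;0;1]
R(1,2)∈J1 [4;1;1]
P(1,3)∈J1 [4;2;1]
PS(2,0)∈J2 [4;2;2]
P(2,3)∈J1 [4;3;2]
mobility = 9 − 6 − 2 = 1

M = 1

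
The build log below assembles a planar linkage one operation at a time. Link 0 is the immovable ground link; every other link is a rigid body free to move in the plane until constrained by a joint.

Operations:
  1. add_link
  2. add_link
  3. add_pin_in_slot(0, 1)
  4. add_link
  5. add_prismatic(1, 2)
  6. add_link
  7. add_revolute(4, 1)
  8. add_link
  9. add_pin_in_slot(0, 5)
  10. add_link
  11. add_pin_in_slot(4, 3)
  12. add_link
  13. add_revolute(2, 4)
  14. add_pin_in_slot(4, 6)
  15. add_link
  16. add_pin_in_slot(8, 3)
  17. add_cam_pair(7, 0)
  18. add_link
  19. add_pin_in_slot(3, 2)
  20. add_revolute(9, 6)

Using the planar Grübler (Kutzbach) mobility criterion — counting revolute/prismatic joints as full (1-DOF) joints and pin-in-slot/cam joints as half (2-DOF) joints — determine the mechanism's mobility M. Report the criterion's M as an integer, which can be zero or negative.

M = 12

L=1 J1=0 J2=0
add link → L=2 J1=0 J2=0
add link → L=3 J1=0 J2=0
PS@0,1 dof=2 J2 → L=3 J1=0 J2=1
add link → L=4 J1=0 J2=1
P@1,2 dof=1 J1 → L=4 J1=1 J2=1
add link → L=5 J1=1 J2=1
R@4,1 dof=1 J1 → L=5 J1=2 J2=1
add link → L=6 J1=2 J2=1
PS@0,5 dof=2 J2 → L=6 J1=2 J2=2
add link → L=7 J1=2 J2=2
PS@4,3 dof=2 J2 → L=7 J1=2 J2=3
add link → L=8 J1=2 J2=3
R@2,4 dof=1 J1 → L=8 J1=3 J2=3
PS@4,6 dof=2 J2 → L=8 J1=3 J2=4
add link → L=9 J1=3 J2=4
PS@8,3 dof=2 J2 → L=9 J1=3 J2=5
C@7,0 dof=2 J2 → L=9 J1=3 J2=6
add link → L=10 J1=3 J2=6
PS@3,2 dof=2 J2 → L=10 J1=3 J2=7
R@9,6 dof=1 J1 → L=10 J1=4 J2=7
M=3(L−1)−2J1−J2=3·9−2·4−7=12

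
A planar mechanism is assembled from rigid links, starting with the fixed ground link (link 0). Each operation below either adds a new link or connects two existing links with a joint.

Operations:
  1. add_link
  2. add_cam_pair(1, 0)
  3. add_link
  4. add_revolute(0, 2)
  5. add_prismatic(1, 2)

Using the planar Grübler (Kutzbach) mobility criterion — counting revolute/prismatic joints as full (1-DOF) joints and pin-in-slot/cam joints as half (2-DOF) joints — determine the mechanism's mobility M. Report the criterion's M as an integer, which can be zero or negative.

M = 1

(L,J1,J2)=(1,0,0); link0 fixed
link1: (2,0,0)
C 1-0 [J2]: (2,0,1)
link2: (3,0,1)
R 0-2 [J1]: (3,1,1)
P 1-2 [J1]: (3,2,1)
Grübler: 3·2 − 2·2 − 1 = 1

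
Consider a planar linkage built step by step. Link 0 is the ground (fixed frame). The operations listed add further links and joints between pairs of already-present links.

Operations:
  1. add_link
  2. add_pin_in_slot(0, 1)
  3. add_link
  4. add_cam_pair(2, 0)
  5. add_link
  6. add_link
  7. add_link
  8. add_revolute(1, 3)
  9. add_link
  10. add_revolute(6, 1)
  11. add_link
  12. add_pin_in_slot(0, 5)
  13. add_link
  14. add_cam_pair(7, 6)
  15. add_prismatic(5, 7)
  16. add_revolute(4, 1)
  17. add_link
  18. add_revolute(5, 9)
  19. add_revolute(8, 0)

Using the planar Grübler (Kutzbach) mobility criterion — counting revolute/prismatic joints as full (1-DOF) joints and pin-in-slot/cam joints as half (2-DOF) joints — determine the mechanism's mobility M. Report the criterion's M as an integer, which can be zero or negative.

M = 11

ground; <1,0,0>
#1 <2,0,0>
PS:0↔1 J2 <2,0,1>
#2 <3,0,1>
C:2↔0 J2 <3,0,2>
#3 <4,0,2>
#4 <5,0,2>
#5 <6,0,2>
R:1↔3 J1 <6,1,2>
#6 <7,1,2>
R:6↔1 J1 <7,2,2>
#7 <8,2,2>
PS:0↔5 J2 <8,2,3>
#8 <9,2,3>
C:7↔6 J2 <9,2,4>
P:5↔7 J1 <9,3,4>
R:4↔1 J1 <9,4,4>
#9 <10,4,4>
R:5↔9 J1 <10,5,4>
R:8↔0 J1 <10,6,4>
3×9 − 2×6 − 1×4 = 11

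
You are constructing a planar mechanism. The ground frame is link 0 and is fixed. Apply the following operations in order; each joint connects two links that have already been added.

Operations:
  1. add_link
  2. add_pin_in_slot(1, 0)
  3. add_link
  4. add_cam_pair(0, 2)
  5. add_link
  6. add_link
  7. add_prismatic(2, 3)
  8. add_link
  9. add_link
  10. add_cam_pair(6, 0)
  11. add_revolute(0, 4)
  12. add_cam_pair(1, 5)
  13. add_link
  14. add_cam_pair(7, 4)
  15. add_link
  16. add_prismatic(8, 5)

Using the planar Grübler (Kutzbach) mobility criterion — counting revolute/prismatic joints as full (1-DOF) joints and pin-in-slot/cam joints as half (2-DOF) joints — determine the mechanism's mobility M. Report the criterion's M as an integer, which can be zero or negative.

link 0 = ground. State L|J1|J2 = 1|0|0
+link1  2|0|0
PS(1,0) f=2→J2  2|0|1
+link2  3|0|1
C(0,2) f=2→J2  3|0|2
+link3  4|0|2
+link4  5|0|2
P(2,3) f=1→J1  5|1|2
+link5  6|1|2
+link6  7|1|2
C(6,0) f=2→J2  7|1|3
R(0,4) f=1→J1  7|2|3
C(1,5) f=2→J2  7|2|4
+link7  8|2|4
C(7,4) f=2→J2  8|2|5
+link8  9|2|5
P(8,5) f=1→J1  9|3|5
M = 3(9−1)−2·3−5 = 24−6−5 = 13

M = 13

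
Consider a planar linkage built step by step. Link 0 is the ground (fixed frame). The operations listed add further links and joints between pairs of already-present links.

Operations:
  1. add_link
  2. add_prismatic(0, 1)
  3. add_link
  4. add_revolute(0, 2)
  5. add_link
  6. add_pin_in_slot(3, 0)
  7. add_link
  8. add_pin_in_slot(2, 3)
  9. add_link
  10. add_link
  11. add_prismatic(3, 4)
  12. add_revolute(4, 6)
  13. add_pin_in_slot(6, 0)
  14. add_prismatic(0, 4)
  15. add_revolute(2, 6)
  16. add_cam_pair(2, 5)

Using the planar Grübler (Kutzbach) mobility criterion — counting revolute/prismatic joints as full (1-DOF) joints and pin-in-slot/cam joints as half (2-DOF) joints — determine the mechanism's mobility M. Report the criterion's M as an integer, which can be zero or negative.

L=1 J1=0 J2=0
add link → L=2 J1=0 J2=0
P@0,1 dof=1 J1 → L=2 J1=1 J2=0
add link → L=3 J1=1 J2=0
R@0,2 dof=1 J1 → L=3 J1=2 J2=0
add link → L=4 J1=2 J2=0
PS@3,0 dof=2 J2 → L=4 J1=2 J2=1
add link → L=5 J1=2 J2=1
PS@2,3 dof=2 J2 → L=5 J1=2 J2=2
add link → L=6 J1=2 J2=2
add link → L=7 J1=2 J2=2
P@3,4 dof=1 J1 → L=7 J1=3 J2=2
R@4,6 dof=1 J1 → L=7 J1=4 J2=2
PS@6,0 dof=2 J2 → L=7 J1=4 J2=3
P@0,4 dof=1 J1 → L=7 J1=5 J2=3
R@2,6 dof=1 J1 → L=7 J1=6 J2=3
C@2,5 dof=2 J2 → L=7 J1=6 J2=4
M=3(L−1)−2J1−J2=3·6−2·6−4=2

M = 2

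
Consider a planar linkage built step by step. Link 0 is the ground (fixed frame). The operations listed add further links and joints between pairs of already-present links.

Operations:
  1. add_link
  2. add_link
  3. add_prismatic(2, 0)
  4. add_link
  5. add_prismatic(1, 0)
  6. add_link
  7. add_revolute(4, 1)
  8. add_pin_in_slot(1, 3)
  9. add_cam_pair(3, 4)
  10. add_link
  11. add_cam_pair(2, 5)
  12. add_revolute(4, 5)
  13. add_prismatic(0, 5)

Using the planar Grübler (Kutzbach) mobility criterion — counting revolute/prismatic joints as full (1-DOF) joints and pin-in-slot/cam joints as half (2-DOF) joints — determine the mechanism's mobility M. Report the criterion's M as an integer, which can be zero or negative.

M = 2

link 0 = ground. State L|J1|J2 = 1|0|0
+link1  2|0|0
+link2  3|0|0
P(2,0) f=1→J1  3|1|0
+link3  4|1|0
P(1,0) f=1→J1  4|2|0
+link4  5|2|0
R(4,1) f=1→J1  5|3|0
PS(1,3) f=2→J2  5|3|1
C(3,4) f=2→J2  5|3|2
+link5  6|3|2
C(2,5) f=2→J2  6|3|3
R(4,5) f=1→J1  6|4|3
P(0,5) f=1→J1  6|5|3
M = 3(6−1)−2·5−3 = 15−10−3 = 2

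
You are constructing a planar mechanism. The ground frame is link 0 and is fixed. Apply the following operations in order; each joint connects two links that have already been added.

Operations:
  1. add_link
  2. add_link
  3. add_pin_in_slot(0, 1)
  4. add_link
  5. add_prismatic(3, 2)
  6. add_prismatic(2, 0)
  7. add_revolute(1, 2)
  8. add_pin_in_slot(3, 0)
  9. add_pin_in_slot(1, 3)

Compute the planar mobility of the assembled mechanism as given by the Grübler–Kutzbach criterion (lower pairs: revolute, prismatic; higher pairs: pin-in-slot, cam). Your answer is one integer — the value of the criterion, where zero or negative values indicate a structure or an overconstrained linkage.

L=1 J1=0 J2=0
add link → L=2 J1=0 J2=0
add link → L=3 J1=0 J2=0
PS@0,1 dof=2 J2 → L=3 J1=0 J2=1
add link → L=4 J1=0 J2=1
P@3,2 dof=1 J1 → L=4 J1=1 J2=1
P@2,0 dof=1 J1 → L=4 J1=2 J2=1
R@1,2 dof=1 J1 → L=4 J1=3 J2=1
PS@3,0 dof=2 J2 → L=4 J1=3 J2=2
PS@1,3 dof=2 J2 → L=4 J1=3 J2=3
M=3(L−1)−2J1−J2=3·3−2·3−3=0

M = 0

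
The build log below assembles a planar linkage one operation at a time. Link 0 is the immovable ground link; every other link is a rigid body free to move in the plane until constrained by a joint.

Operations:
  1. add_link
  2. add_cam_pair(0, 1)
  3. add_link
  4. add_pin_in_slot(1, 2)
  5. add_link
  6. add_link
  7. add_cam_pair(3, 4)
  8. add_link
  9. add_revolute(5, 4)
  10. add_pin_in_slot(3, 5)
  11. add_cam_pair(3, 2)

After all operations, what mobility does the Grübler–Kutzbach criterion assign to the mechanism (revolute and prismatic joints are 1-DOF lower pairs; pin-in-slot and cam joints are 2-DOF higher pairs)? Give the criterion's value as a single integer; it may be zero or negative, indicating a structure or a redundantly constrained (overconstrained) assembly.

M = 8

(L,J1,J2)=(1,0,0); link0 fixed
link1: (2,0,0)
C 0-1 [J2]: (2,0,1)
link2: (3,0,1)
PS 1-2 [J2]: (3,0,2)
link3: (4,0,2)
link4: (5,0,2)
C 3-4 [J2]: (5,0,3)
link5: (6,0,3)
R 5-4 [J1]: (6,1,3)
PS 3-5 [J2]: (6,1,4)
C 3-2 [J2]: (6,1,5)
Grübler: 3·5 − 2·1 − 5 = 8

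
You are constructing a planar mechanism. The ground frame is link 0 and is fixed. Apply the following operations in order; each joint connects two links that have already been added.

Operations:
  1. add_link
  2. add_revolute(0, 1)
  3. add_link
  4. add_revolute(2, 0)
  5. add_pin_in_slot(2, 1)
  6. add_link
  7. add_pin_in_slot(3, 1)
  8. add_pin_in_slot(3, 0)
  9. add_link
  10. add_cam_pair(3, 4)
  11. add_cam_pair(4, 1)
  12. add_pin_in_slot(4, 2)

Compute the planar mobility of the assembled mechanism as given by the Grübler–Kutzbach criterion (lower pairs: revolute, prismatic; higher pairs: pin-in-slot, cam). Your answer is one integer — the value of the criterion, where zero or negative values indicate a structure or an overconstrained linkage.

ground; <1,0,0>
#1 <2,0,0>
R:0↔1 J1 <2,1,0>
#2 <3,1,0>
R:2↔0 J1 <3,2,0>
PS:2↔1 J2 <3,2,1>
#3 <4,2,1>
PS:3↔1 J2 <4,2,2>
PS:3↔0 J2 <4,2,3>
#4 <5,2,3>
C:3↔4 J2 <5,2,4>
C:4↔1 J2 <5,2,5>
PS:4↔2 J2 <5,2,6>
3×4 − 2×2 − 1×6 = 2

M = 2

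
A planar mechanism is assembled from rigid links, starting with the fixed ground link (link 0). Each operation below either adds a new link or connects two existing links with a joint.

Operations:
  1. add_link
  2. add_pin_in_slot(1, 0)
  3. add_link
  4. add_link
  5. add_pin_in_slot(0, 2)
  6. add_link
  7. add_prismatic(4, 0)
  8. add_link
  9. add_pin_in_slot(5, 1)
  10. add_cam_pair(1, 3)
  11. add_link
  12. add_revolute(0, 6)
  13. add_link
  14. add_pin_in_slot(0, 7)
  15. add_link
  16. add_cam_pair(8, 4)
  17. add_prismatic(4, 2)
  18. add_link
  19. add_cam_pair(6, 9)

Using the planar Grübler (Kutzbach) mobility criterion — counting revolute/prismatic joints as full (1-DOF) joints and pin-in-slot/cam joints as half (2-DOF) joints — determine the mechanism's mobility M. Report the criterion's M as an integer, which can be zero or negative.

(L,J1,J2)=(1,0,0); link0 fixed
link1: (2,0,0)
PS 1-0 [J2]: (2,0,1)
link2: (3,0,1)
link3: (4,0,1)
PS 0-2 [J2]: (4,0,2)
link4: (5,0,2)
P 4-0 [J1]: (5,1,2)
link5: (6,1,2)
PS 5-1 [J2]: (6,1,3)
C 1-3 [J2]: (6,1,4)
link6: (7,1,4)
R 0-6 [J1]: (7,2,4)
link7: (8,2,4)
PS 0-7 [J2]: (8,2,5)
link8: (9,2,5)
C 8-4 [J2]: (9,2,6)
P 4-2 [J1]: (9,3,6)
link9: (10,3,6)
C 6-9 [J2]: (10,3,7)
Grübler: 3·9 − 2·3 − 7 = 14

M = 14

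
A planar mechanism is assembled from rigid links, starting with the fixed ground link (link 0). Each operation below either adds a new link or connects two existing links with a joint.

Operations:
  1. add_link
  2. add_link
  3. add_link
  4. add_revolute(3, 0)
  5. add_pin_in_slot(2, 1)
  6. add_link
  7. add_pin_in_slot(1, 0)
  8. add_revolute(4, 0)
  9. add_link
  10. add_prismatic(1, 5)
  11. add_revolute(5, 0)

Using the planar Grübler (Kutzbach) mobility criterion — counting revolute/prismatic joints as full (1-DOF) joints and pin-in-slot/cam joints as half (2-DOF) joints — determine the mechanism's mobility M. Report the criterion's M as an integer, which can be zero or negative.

M = 5

link 0 = ground. State L|J1|J2 = 1|0|0
+link1  2|0|0
+link2  3|0|0
+link3  4|0|0
R(3,0) f=1→J1  4|1|0
PS(2,1) f=2→J2  4|1|1
+link4  5|1|1
PS(1,0) f=2→J2  5|1|2
R(4,0) f=1→J1  5|2|2
+link5  6|2|2
P(1,5) f=1→J1  6|3|2
R(5,0) f=1→J1  6|4|2
M = 3(6−1)−2·4−2 = 15−8−2 = 5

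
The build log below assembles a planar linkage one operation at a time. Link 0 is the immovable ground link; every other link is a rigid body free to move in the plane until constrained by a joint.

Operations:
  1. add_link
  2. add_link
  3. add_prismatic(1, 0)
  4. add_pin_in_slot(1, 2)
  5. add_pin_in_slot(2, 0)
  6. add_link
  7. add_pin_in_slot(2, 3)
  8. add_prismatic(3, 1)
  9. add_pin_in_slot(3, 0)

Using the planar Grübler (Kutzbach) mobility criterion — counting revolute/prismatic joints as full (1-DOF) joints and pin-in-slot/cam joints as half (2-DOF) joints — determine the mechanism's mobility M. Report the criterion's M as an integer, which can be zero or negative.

M = 1

[1;0;0] (link 0 is ground)
L+ [2;0;0]
L+ [3;0;0]
P(1,0)∈J1 [3;1;0]
PS(1,2)∈J2 [3;1;1]
PS(2,0)∈J2 [3;1;2]
L+ [4;1;2]
PS(2,3)∈J2 [4;1;3]
P(3,1)∈J1 [4;2;3]
PS(3,0)∈J2 [4;2;4]
mobility = 9 − 4 − 4 = 1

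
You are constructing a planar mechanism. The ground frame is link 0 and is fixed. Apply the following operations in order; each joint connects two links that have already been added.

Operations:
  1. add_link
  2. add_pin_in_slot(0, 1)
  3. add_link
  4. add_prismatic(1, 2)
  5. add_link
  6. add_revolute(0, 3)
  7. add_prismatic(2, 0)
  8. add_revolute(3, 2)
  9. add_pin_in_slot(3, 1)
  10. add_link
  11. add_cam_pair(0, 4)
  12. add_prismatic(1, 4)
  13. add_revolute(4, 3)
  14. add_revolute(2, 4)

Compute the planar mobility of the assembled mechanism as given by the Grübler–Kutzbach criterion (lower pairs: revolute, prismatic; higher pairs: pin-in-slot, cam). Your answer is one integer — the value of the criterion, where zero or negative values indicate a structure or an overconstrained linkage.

M = -5

[1;0;0] (link 0 is ground)
L+ [2;0;0]
PS(0,1)∈J2 [2;0;1]
L+ [3;0;1]
P(1,2)∈J1 [3;1;1]
L+ [4;1;1]
R(0,3)∈J1 [4;2;1]
P(2,0)∈J1 [4;3;1]
R(3,2)∈J1 [4;4;1]
PS(3,1)∈J2 [4;4;2]
L+ [5;4;2]
C(0,4)∈J2 [5;4;3]
P(1,4)∈J1 [5;5;3]
R(4,3)∈J1 [5;6;3]
R(2,4)∈J1 [5;7;3]
mobility = 12 − 14 − 3 = -5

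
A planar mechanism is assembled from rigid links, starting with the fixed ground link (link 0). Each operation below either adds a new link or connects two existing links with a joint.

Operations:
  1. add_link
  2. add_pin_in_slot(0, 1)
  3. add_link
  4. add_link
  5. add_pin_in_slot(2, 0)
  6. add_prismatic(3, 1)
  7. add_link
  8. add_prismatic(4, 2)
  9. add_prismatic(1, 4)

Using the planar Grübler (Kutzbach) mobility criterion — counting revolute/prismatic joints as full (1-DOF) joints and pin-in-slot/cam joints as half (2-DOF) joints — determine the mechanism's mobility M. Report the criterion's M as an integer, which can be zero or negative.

[1;0;0] (link 0 is ground)
L+ [2;0;0]
PS(0,1)∈J2 [2;0;1]
L+ [3;0;1]
L+ [4;0;1]
PS(2,0)∈J2 [4;0;2]
P(3,1)∈J1 [4;1;2]
L+ [5;1;2]
P(4,2)∈J1 [5;2;2]
P(1,4)∈J1 [5;3;2]
mobility = 12 − 6 − 2 = 4

M = 4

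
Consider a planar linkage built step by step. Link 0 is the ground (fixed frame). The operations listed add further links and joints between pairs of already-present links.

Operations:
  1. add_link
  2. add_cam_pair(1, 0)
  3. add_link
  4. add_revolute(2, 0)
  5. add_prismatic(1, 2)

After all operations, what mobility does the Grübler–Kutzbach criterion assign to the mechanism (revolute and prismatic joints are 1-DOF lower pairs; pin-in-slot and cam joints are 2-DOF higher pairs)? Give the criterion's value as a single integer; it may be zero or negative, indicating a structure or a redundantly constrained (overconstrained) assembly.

M = 1

L=1 J1=0 J2=0
add link → L=2 J1=0 J2=0
C@1,0 dof=2 J2 → L=2 J1=0 J2=1
add link → L=3 J1=0 J2=1
R@2,0 dof=1 J1 → L=3 J1=1 J2=1
P@1,2 dof=1 J1 → L=3 J1=2 J2=1
M=3(L−1)−2J1−J2=3·2−2·2−1=1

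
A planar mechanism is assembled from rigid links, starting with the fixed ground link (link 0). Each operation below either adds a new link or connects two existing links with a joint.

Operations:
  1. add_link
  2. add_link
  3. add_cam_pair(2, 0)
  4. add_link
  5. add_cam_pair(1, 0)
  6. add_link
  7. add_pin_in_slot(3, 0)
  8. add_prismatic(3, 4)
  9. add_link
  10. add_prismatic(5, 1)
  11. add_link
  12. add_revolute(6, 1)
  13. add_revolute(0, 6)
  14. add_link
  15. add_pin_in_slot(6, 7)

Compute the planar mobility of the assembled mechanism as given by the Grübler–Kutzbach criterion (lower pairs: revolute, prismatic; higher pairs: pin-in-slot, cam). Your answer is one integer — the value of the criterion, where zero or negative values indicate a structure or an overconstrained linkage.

M = 9

(L,J1,J2)=(1,0,0); link0 fixed
link1: (2,0,0)
link2: (3,0,0)
C 2-0 [J2]: (3,0,1)
link3: (4,0,1)
C 1-0 [J2]: (4,0,2)
link4: (5,0,2)
PS 3-0 [J2]: (5,0,3)
P 3-4 [J1]: (5,1,3)
link5: (6,1,3)
P 5-1 [J1]: (6,2,3)
link6: (7,2,3)
R 6-1 [J1]: (7,3,3)
R 0-6 [J1]: (7,4,3)
link7: (8,4,3)
PS 6-7 [J2]: (8,4,4)
Grübler: 3·7 − 2·4 − 4 = 9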